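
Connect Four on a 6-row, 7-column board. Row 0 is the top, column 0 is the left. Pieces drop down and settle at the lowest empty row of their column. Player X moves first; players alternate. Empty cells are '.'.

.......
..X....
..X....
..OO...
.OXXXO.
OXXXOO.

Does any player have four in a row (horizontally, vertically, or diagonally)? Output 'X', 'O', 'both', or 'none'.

none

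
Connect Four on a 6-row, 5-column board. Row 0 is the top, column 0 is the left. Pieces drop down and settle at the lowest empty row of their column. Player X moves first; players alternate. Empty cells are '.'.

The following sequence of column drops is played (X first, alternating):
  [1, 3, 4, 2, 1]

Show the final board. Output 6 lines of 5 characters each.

Move 1: X drops in col 1, lands at row 5
Move 2: O drops in col 3, lands at row 5
Move 3: X drops in col 4, lands at row 5
Move 4: O drops in col 2, lands at row 5
Move 5: X drops in col 1, lands at row 4

Answer: .....
.....
.....
.....
.X...
.XOOX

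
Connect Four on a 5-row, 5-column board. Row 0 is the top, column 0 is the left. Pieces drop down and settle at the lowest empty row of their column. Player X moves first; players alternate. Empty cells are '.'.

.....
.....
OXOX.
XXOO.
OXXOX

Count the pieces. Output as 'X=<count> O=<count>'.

X=7 O=6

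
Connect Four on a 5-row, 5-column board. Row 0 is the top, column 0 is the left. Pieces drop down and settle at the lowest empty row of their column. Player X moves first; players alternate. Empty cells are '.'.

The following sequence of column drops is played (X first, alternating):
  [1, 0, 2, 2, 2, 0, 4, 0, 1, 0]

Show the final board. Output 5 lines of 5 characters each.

Move 1: X drops in col 1, lands at row 4
Move 2: O drops in col 0, lands at row 4
Move 3: X drops in col 2, lands at row 4
Move 4: O drops in col 2, lands at row 3
Move 5: X drops in col 2, lands at row 2
Move 6: O drops in col 0, lands at row 3
Move 7: X drops in col 4, lands at row 4
Move 8: O drops in col 0, lands at row 2
Move 9: X drops in col 1, lands at row 3
Move 10: O drops in col 0, lands at row 1

Answer: .....
O....
O.X..
OXO..
OXX.X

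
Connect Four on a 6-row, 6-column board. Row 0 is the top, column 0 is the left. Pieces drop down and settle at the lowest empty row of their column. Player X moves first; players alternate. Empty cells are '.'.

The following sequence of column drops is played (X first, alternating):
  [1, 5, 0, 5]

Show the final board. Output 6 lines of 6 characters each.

Move 1: X drops in col 1, lands at row 5
Move 2: O drops in col 5, lands at row 5
Move 3: X drops in col 0, lands at row 5
Move 4: O drops in col 5, lands at row 4

Answer: ......
......
......
......
.....O
XX...O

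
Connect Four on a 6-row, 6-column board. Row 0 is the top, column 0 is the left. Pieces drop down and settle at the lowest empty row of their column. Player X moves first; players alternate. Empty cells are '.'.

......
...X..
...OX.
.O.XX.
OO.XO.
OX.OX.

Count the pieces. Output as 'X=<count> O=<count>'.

X=7 O=7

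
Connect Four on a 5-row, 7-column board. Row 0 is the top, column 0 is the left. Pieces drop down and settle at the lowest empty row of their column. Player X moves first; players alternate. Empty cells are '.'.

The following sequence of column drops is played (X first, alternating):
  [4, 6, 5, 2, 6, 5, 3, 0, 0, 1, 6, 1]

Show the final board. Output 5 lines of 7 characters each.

Answer: .......
.......
......X
XO...OX
OOOXXXO

Derivation:
Move 1: X drops in col 4, lands at row 4
Move 2: O drops in col 6, lands at row 4
Move 3: X drops in col 5, lands at row 4
Move 4: O drops in col 2, lands at row 4
Move 5: X drops in col 6, lands at row 3
Move 6: O drops in col 5, lands at row 3
Move 7: X drops in col 3, lands at row 4
Move 8: O drops in col 0, lands at row 4
Move 9: X drops in col 0, lands at row 3
Move 10: O drops in col 1, lands at row 4
Move 11: X drops in col 6, lands at row 2
Move 12: O drops in col 1, lands at row 3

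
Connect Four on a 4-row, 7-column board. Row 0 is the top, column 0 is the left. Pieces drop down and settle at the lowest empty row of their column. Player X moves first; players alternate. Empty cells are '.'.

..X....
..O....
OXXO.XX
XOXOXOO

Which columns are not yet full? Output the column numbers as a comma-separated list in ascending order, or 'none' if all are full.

col 0: top cell = '.' → open
col 1: top cell = '.' → open
col 2: top cell = 'X' → FULL
col 3: top cell = '.' → open
col 4: top cell = '.' → open
col 5: top cell = '.' → open
col 6: top cell = '.' → open

Answer: 0,1,3,4,5,6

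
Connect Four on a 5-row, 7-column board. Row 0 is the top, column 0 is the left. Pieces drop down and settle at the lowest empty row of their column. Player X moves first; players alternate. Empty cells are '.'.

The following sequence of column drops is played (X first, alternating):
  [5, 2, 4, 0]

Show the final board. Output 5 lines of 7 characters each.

Move 1: X drops in col 5, lands at row 4
Move 2: O drops in col 2, lands at row 4
Move 3: X drops in col 4, lands at row 4
Move 4: O drops in col 0, lands at row 4

Answer: .......
.......
.......
.......
O.O.XX.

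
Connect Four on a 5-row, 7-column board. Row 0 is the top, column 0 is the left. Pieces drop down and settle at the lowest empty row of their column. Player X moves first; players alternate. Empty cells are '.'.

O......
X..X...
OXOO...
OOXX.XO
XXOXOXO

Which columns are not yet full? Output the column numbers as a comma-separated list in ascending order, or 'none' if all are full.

Answer: 1,2,3,4,5,6

Derivation:
col 0: top cell = 'O' → FULL
col 1: top cell = '.' → open
col 2: top cell = '.' → open
col 3: top cell = '.' → open
col 4: top cell = '.' → open
col 5: top cell = '.' → open
col 6: top cell = '.' → open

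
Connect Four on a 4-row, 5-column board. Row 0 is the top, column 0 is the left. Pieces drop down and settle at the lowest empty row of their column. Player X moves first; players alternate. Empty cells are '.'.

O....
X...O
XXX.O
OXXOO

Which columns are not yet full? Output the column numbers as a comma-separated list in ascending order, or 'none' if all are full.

col 0: top cell = 'O' → FULL
col 1: top cell = '.' → open
col 2: top cell = '.' → open
col 3: top cell = '.' → open
col 4: top cell = '.' → open

Answer: 1,2,3,4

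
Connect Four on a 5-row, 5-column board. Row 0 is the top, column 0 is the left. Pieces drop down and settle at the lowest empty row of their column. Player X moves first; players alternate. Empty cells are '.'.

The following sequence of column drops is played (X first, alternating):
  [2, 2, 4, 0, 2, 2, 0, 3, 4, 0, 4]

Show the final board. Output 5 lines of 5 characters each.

Move 1: X drops in col 2, lands at row 4
Move 2: O drops in col 2, lands at row 3
Move 3: X drops in col 4, lands at row 4
Move 4: O drops in col 0, lands at row 4
Move 5: X drops in col 2, lands at row 2
Move 6: O drops in col 2, lands at row 1
Move 7: X drops in col 0, lands at row 3
Move 8: O drops in col 3, lands at row 4
Move 9: X drops in col 4, lands at row 3
Move 10: O drops in col 0, lands at row 2
Move 11: X drops in col 4, lands at row 2

Answer: .....
..O..
O.X.X
X.O.X
O.XOX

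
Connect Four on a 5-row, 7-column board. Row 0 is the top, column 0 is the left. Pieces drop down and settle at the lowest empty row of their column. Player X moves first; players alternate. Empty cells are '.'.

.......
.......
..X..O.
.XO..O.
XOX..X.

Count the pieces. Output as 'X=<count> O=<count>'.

X=5 O=4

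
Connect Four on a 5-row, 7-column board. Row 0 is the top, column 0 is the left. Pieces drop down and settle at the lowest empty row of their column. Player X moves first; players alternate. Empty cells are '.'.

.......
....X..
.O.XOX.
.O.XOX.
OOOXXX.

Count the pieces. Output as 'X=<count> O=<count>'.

X=8 O=7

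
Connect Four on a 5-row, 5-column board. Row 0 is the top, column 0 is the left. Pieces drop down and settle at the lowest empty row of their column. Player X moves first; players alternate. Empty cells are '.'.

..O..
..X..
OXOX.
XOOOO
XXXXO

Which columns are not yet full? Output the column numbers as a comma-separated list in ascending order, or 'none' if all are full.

Answer: 0,1,3,4

Derivation:
col 0: top cell = '.' → open
col 1: top cell = '.' → open
col 2: top cell = 'O' → FULL
col 3: top cell = '.' → open
col 4: top cell = '.' → open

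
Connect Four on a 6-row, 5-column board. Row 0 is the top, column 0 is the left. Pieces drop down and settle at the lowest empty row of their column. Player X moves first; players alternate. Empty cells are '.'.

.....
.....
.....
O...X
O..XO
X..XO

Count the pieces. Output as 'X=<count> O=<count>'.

X=4 O=4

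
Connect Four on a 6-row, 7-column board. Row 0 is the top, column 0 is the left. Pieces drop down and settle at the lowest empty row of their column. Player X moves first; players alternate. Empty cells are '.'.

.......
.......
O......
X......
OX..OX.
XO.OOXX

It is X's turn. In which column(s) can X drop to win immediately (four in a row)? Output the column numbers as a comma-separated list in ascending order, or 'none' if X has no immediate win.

col 0: drop X → no win
col 1: drop X → no win
col 2: drop X → no win
col 3: drop X → no win
col 4: drop X → no win
col 5: drop X → no win
col 6: drop X → no win

Answer: none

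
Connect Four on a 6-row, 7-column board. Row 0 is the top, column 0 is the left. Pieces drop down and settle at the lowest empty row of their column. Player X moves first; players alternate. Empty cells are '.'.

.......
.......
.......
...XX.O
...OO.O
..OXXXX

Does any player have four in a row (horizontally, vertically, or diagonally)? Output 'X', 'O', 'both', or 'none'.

X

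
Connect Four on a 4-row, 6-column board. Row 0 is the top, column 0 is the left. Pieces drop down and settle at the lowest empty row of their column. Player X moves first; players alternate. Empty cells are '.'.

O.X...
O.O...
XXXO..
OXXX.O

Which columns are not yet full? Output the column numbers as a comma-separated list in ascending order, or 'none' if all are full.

col 0: top cell = 'O' → FULL
col 1: top cell = '.' → open
col 2: top cell = 'X' → FULL
col 3: top cell = '.' → open
col 4: top cell = '.' → open
col 5: top cell = '.' → open

Answer: 1,3,4,5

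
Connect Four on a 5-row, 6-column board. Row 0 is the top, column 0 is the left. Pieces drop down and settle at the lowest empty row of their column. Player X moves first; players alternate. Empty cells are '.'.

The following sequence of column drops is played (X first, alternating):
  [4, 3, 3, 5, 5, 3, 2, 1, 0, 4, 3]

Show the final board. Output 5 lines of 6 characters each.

Answer: ......
...X..
...O..
...XOX
XOXOXO

Derivation:
Move 1: X drops in col 4, lands at row 4
Move 2: O drops in col 3, lands at row 4
Move 3: X drops in col 3, lands at row 3
Move 4: O drops in col 5, lands at row 4
Move 5: X drops in col 5, lands at row 3
Move 6: O drops in col 3, lands at row 2
Move 7: X drops in col 2, lands at row 4
Move 8: O drops in col 1, lands at row 4
Move 9: X drops in col 0, lands at row 4
Move 10: O drops in col 4, lands at row 3
Move 11: X drops in col 3, lands at row 1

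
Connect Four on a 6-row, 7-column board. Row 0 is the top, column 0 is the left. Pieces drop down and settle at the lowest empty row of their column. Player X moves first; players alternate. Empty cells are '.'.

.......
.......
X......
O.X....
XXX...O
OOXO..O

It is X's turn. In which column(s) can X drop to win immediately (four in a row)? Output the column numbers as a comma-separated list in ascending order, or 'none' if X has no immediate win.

col 0: drop X → no win
col 1: drop X → no win
col 2: drop X → WIN!
col 3: drop X → WIN!
col 4: drop X → no win
col 5: drop X → no win
col 6: drop X → no win

Answer: 2,3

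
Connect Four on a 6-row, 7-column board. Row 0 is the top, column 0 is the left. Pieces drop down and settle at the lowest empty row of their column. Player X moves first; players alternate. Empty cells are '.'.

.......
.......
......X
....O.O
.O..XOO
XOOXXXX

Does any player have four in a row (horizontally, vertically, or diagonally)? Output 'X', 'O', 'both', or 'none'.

X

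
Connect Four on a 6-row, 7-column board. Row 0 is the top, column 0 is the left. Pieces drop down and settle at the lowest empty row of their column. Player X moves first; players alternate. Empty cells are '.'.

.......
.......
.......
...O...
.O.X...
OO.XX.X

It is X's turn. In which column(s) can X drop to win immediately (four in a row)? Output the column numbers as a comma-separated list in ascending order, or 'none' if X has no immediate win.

col 0: drop X → no win
col 1: drop X → no win
col 2: drop X → no win
col 3: drop X → no win
col 4: drop X → no win
col 5: drop X → WIN!
col 6: drop X → no win

Answer: 5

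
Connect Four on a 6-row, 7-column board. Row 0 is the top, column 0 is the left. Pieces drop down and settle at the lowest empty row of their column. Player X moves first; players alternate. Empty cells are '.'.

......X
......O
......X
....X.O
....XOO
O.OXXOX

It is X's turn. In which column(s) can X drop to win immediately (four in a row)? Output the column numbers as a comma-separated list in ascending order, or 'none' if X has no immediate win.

Answer: 4,5

Derivation:
col 0: drop X → no win
col 1: drop X → no win
col 2: drop X → no win
col 3: drop X → no win
col 4: drop X → WIN!
col 5: drop X → WIN!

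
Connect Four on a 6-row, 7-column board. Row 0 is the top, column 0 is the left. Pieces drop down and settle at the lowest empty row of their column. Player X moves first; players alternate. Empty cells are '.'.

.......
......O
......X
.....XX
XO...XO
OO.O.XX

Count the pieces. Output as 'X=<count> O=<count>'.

X=7 O=6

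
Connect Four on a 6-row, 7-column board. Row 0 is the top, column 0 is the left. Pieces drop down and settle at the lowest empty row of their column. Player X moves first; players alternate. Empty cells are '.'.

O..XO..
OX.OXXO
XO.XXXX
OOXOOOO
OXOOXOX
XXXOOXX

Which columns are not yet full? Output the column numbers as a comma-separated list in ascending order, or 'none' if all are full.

Answer: 1,2,5,6

Derivation:
col 0: top cell = 'O' → FULL
col 1: top cell = '.' → open
col 2: top cell = '.' → open
col 3: top cell = 'X' → FULL
col 4: top cell = 'O' → FULL
col 5: top cell = '.' → open
col 6: top cell = '.' → open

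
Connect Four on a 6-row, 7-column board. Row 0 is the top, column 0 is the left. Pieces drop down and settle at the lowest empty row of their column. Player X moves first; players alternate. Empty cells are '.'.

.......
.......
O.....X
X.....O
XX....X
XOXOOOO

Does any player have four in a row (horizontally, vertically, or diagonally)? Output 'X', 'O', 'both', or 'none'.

O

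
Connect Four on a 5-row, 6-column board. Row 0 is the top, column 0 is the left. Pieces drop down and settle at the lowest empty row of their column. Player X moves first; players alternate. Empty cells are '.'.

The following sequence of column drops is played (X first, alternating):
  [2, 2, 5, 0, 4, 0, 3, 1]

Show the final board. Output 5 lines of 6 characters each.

Answer: ......
......
......
O.O...
OOXXXX

Derivation:
Move 1: X drops in col 2, lands at row 4
Move 2: O drops in col 2, lands at row 3
Move 3: X drops in col 5, lands at row 4
Move 4: O drops in col 0, lands at row 4
Move 5: X drops in col 4, lands at row 4
Move 6: O drops in col 0, lands at row 3
Move 7: X drops in col 3, lands at row 4
Move 8: O drops in col 1, lands at row 4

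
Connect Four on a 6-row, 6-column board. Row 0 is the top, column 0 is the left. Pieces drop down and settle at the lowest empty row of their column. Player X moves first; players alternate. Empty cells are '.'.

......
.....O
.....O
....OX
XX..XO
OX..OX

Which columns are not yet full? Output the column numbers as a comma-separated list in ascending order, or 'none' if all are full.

Answer: 0,1,2,3,4,5

Derivation:
col 0: top cell = '.' → open
col 1: top cell = '.' → open
col 2: top cell = '.' → open
col 3: top cell = '.' → open
col 4: top cell = '.' → open
col 5: top cell = '.' → open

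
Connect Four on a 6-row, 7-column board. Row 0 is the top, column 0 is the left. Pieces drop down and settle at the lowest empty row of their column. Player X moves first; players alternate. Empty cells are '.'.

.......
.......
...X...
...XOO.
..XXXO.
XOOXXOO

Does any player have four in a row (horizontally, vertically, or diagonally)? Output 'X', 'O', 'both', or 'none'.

X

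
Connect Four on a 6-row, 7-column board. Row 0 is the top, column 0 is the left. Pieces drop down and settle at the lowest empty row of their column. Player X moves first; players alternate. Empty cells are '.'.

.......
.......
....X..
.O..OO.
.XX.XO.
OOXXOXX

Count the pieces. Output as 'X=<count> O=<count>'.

X=8 O=7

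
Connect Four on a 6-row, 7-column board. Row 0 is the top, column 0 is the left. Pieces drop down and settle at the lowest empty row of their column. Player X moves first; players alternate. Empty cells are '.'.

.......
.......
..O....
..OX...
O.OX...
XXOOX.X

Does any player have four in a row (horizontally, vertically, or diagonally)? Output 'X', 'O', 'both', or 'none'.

O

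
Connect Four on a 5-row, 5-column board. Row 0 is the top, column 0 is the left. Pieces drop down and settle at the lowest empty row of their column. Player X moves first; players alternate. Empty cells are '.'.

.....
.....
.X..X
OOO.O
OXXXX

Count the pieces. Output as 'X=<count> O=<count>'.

X=6 O=5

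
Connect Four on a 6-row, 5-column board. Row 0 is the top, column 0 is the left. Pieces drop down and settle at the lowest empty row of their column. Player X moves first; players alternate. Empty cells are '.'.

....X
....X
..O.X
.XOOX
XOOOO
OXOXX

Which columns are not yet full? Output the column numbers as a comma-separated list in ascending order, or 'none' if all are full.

col 0: top cell = '.' → open
col 1: top cell = '.' → open
col 2: top cell = '.' → open
col 3: top cell = '.' → open
col 4: top cell = 'X' → FULL

Answer: 0,1,2,3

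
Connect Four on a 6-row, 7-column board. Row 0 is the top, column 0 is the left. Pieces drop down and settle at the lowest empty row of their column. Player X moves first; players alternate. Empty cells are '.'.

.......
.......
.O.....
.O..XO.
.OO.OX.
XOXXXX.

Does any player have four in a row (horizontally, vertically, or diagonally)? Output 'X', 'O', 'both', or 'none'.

both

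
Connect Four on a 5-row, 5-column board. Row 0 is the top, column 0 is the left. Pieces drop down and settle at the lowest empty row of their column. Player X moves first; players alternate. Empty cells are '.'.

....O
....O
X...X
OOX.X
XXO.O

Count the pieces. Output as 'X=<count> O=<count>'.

X=6 O=6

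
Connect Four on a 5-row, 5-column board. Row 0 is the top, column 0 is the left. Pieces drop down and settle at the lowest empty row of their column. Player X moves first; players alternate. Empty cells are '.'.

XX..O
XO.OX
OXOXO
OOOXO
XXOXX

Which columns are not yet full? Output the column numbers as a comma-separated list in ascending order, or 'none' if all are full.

Answer: 2,3

Derivation:
col 0: top cell = 'X' → FULL
col 1: top cell = 'X' → FULL
col 2: top cell = '.' → open
col 3: top cell = '.' → open
col 4: top cell = 'O' → FULL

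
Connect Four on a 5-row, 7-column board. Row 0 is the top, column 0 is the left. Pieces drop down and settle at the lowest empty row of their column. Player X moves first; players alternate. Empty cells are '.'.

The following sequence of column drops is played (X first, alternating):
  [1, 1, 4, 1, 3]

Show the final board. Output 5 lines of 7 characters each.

Move 1: X drops in col 1, lands at row 4
Move 2: O drops in col 1, lands at row 3
Move 3: X drops in col 4, lands at row 4
Move 4: O drops in col 1, lands at row 2
Move 5: X drops in col 3, lands at row 4

Answer: .......
.......
.O.....
.O.....
.X.XX..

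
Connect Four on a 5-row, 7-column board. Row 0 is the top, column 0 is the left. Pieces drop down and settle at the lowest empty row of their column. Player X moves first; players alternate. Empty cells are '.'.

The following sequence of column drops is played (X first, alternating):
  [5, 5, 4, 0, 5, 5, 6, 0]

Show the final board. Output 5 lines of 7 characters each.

Answer: .......
.....O.
.....X.
O....O.
O...XXX

Derivation:
Move 1: X drops in col 5, lands at row 4
Move 2: O drops in col 5, lands at row 3
Move 3: X drops in col 4, lands at row 4
Move 4: O drops in col 0, lands at row 4
Move 5: X drops in col 5, lands at row 2
Move 6: O drops in col 5, lands at row 1
Move 7: X drops in col 6, lands at row 4
Move 8: O drops in col 0, lands at row 3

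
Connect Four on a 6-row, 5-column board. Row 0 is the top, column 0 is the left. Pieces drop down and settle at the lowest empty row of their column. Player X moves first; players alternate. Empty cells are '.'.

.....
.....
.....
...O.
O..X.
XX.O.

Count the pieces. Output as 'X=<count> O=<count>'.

X=3 O=3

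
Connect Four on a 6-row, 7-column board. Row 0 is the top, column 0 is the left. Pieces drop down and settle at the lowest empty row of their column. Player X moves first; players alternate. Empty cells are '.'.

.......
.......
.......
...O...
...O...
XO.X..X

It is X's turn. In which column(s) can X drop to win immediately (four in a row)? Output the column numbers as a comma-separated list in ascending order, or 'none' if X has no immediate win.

Answer: none

Derivation:
col 0: drop X → no win
col 1: drop X → no win
col 2: drop X → no win
col 3: drop X → no win
col 4: drop X → no win
col 5: drop X → no win
col 6: drop X → no win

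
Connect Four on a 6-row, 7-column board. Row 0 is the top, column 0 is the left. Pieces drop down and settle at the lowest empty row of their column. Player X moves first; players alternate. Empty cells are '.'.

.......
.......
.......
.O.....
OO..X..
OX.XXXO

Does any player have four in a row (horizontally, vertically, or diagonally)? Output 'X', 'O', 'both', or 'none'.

none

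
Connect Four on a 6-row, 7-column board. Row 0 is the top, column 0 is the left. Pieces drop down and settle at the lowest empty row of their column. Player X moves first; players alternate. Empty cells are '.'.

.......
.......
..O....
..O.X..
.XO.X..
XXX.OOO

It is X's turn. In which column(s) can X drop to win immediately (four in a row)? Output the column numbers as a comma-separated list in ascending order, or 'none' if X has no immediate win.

Answer: 3

Derivation:
col 0: drop X → no win
col 1: drop X → no win
col 2: drop X → no win
col 3: drop X → WIN!
col 4: drop X → no win
col 5: drop X → no win
col 6: drop X → no win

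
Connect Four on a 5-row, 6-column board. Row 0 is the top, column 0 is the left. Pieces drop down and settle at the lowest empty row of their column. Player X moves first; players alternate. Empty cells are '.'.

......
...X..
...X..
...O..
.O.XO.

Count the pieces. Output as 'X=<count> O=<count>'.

X=3 O=3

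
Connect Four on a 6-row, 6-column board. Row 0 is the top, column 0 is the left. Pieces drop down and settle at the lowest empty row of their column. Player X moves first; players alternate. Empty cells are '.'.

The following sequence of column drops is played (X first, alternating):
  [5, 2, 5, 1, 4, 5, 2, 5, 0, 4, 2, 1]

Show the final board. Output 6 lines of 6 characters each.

Answer: ......
......
.....O
..X..O
.OX.OX
XOO.XX

Derivation:
Move 1: X drops in col 5, lands at row 5
Move 2: O drops in col 2, lands at row 5
Move 3: X drops in col 5, lands at row 4
Move 4: O drops in col 1, lands at row 5
Move 5: X drops in col 4, lands at row 5
Move 6: O drops in col 5, lands at row 3
Move 7: X drops in col 2, lands at row 4
Move 8: O drops in col 5, lands at row 2
Move 9: X drops in col 0, lands at row 5
Move 10: O drops in col 4, lands at row 4
Move 11: X drops in col 2, lands at row 3
Move 12: O drops in col 1, lands at row 4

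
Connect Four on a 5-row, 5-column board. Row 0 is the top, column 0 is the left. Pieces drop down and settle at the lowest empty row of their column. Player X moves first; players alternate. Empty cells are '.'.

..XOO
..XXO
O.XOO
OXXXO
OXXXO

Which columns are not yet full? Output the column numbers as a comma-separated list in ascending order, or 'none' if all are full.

Answer: 0,1

Derivation:
col 0: top cell = '.' → open
col 1: top cell = '.' → open
col 2: top cell = 'X' → FULL
col 3: top cell = 'O' → FULL
col 4: top cell = 'O' → FULL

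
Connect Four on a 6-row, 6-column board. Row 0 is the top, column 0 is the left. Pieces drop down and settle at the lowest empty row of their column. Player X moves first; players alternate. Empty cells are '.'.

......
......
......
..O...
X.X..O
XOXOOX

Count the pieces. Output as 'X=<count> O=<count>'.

X=5 O=5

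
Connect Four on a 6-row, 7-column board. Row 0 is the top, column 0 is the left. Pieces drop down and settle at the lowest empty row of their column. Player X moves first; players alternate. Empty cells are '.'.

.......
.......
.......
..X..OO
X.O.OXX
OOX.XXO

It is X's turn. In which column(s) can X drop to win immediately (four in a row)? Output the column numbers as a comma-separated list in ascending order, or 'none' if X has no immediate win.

col 0: drop X → no win
col 1: drop X → no win
col 2: drop X → no win
col 3: drop X → WIN!
col 4: drop X → no win
col 5: drop X → no win
col 6: drop X → no win

Answer: 3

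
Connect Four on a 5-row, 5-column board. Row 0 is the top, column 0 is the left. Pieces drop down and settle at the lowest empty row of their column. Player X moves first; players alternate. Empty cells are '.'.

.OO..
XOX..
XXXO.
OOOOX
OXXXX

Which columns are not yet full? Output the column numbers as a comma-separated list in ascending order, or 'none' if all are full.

col 0: top cell = '.' → open
col 1: top cell = 'O' → FULL
col 2: top cell = 'O' → FULL
col 3: top cell = '.' → open
col 4: top cell = '.' → open

Answer: 0,3,4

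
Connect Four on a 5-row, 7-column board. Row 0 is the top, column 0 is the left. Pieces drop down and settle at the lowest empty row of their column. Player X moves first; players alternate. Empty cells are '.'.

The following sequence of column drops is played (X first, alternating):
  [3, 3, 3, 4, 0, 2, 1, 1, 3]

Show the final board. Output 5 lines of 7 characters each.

Move 1: X drops in col 3, lands at row 4
Move 2: O drops in col 3, lands at row 3
Move 3: X drops in col 3, lands at row 2
Move 4: O drops in col 4, lands at row 4
Move 5: X drops in col 0, lands at row 4
Move 6: O drops in col 2, lands at row 4
Move 7: X drops in col 1, lands at row 4
Move 8: O drops in col 1, lands at row 3
Move 9: X drops in col 3, lands at row 1

Answer: .......
...X...
...X...
.O.O...
XXOXO..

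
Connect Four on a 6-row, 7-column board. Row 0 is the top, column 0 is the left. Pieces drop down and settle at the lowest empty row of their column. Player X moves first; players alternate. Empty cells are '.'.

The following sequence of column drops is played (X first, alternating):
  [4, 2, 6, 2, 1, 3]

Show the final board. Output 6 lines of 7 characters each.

Answer: .......
.......
.......
.......
..O....
.XOOX.X

Derivation:
Move 1: X drops in col 4, lands at row 5
Move 2: O drops in col 2, lands at row 5
Move 3: X drops in col 6, lands at row 5
Move 4: O drops in col 2, lands at row 4
Move 5: X drops in col 1, lands at row 5
Move 6: O drops in col 3, lands at row 5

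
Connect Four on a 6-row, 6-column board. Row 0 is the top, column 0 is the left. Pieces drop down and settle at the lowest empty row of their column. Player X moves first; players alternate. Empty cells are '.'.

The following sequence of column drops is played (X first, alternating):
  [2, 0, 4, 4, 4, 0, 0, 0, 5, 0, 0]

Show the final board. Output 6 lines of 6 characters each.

Move 1: X drops in col 2, lands at row 5
Move 2: O drops in col 0, lands at row 5
Move 3: X drops in col 4, lands at row 5
Move 4: O drops in col 4, lands at row 4
Move 5: X drops in col 4, lands at row 3
Move 6: O drops in col 0, lands at row 4
Move 7: X drops in col 0, lands at row 3
Move 8: O drops in col 0, lands at row 2
Move 9: X drops in col 5, lands at row 5
Move 10: O drops in col 0, lands at row 1
Move 11: X drops in col 0, lands at row 0

Answer: X.....
O.....
O.....
X...X.
O...O.
O.X.XX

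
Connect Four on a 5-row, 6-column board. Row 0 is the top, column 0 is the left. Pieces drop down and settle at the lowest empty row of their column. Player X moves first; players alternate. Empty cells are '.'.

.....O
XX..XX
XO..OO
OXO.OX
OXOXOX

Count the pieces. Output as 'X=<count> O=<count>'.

X=10 O=10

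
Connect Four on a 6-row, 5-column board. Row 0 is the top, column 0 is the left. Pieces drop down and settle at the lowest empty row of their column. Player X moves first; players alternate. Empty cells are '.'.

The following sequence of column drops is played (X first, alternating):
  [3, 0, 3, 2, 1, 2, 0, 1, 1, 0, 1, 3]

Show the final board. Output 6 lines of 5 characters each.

Answer: .....
.....
.X...
OX.O.
XOOX.
OXOX.

Derivation:
Move 1: X drops in col 3, lands at row 5
Move 2: O drops in col 0, lands at row 5
Move 3: X drops in col 3, lands at row 4
Move 4: O drops in col 2, lands at row 5
Move 5: X drops in col 1, lands at row 5
Move 6: O drops in col 2, lands at row 4
Move 7: X drops in col 0, lands at row 4
Move 8: O drops in col 1, lands at row 4
Move 9: X drops in col 1, lands at row 3
Move 10: O drops in col 0, lands at row 3
Move 11: X drops in col 1, lands at row 2
Move 12: O drops in col 3, lands at row 3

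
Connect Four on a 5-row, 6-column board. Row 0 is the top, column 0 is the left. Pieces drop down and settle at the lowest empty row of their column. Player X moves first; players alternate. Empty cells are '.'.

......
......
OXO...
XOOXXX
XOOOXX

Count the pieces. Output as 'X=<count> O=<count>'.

X=8 O=7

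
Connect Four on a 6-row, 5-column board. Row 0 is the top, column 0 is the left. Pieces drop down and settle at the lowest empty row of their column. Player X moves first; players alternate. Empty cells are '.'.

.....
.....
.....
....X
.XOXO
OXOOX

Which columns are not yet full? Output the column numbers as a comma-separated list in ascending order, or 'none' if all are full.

Answer: 0,1,2,3,4

Derivation:
col 0: top cell = '.' → open
col 1: top cell = '.' → open
col 2: top cell = '.' → open
col 3: top cell = '.' → open
col 4: top cell = '.' → open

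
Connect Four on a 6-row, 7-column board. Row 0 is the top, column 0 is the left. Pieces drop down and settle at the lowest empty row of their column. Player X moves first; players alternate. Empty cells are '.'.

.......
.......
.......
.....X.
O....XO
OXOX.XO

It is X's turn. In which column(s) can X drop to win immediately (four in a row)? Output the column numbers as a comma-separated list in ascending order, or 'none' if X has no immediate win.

Answer: 5

Derivation:
col 0: drop X → no win
col 1: drop X → no win
col 2: drop X → no win
col 3: drop X → no win
col 4: drop X → no win
col 5: drop X → WIN!
col 6: drop X → no win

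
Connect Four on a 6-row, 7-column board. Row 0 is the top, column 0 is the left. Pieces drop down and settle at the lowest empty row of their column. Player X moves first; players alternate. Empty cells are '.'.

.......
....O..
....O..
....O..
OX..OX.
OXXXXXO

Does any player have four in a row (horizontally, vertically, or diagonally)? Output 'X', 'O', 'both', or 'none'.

both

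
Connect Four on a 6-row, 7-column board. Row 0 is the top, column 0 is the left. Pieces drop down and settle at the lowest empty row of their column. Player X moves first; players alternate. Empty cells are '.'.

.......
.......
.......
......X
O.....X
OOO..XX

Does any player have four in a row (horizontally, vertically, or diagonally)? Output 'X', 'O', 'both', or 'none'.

none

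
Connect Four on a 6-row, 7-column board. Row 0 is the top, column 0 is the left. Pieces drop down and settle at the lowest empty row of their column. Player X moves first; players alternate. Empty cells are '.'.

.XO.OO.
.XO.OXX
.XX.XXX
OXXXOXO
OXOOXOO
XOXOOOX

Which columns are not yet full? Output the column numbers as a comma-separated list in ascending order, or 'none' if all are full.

Answer: 0,3,6

Derivation:
col 0: top cell = '.' → open
col 1: top cell = 'X' → FULL
col 2: top cell = 'O' → FULL
col 3: top cell = '.' → open
col 4: top cell = 'O' → FULL
col 5: top cell = 'O' → FULL
col 6: top cell = '.' → open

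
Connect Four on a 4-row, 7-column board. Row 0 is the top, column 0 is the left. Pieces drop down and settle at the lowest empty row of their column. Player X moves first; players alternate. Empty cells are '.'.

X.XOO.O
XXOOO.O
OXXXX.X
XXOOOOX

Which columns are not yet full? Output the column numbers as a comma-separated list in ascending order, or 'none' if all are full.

Answer: 1,5

Derivation:
col 0: top cell = 'X' → FULL
col 1: top cell = '.' → open
col 2: top cell = 'X' → FULL
col 3: top cell = 'O' → FULL
col 4: top cell = 'O' → FULL
col 5: top cell = '.' → open
col 6: top cell = 'O' → FULL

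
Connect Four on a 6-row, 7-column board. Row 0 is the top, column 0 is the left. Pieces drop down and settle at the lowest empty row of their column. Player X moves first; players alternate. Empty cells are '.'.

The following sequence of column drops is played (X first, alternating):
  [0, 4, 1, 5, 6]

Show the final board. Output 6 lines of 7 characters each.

Answer: .......
.......
.......
.......
.......
XX..OOX

Derivation:
Move 1: X drops in col 0, lands at row 5
Move 2: O drops in col 4, lands at row 5
Move 3: X drops in col 1, lands at row 5
Move 4: O drops in col 5, lands at row 5
Move 5: X drops in col 6, lands at row 5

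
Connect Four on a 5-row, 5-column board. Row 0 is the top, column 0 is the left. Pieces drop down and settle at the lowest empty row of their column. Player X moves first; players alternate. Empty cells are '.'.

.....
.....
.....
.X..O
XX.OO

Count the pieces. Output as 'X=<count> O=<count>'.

X=3 O=3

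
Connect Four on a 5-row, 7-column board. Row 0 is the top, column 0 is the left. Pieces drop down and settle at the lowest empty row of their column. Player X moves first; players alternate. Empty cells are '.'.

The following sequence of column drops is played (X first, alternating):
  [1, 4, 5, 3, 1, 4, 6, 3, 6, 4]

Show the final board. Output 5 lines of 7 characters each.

Answer: .......
.......
....O..
.X.OO.X
.X.OOXX

Derivation:
Move 1: X drops in col 1, lands at row 4
Move 2: O drops in col 4, lands at row 4
Move 3: X drops in col 5, lands at row 4
Move 4: O drops in col 3, lands at row 4
Move 5: X drops in col 1, lands at row 3
Move 6: O drops in col 4, lands at row 3
Move 7: X drops in col 6, lands at row 4
Move 8: O drops in col 3, lands at row 3
Move 9: X drops in col 6, lands at row 3
Move 10: O drops in col 4, lands at row 2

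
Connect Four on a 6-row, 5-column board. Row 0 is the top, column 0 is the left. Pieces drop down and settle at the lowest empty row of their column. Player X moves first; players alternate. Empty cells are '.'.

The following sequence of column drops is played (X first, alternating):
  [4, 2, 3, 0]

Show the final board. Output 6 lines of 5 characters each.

Move 1: X drops in col 4, lands at row 5
Move 2: O drops in col 2, lands at row 5
Move 3: X drops in col 3, lands at row 5
Move 4: O drops in col 0, lands at row 5

Answer: .....
.....
.....
.....
.....
O.OXX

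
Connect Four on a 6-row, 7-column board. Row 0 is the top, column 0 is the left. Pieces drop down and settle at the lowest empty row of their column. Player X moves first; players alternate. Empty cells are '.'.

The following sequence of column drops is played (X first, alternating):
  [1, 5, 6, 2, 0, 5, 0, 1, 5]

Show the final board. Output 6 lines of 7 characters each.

Move 1: X drops in col 1, lands at row 5
Move 2: O drops in col 5, lands at row 5
Move 3: X drops in col 6, lands at row 5
Move 4: O drops in col 2, lands at row 5
Move 5: X drops in col 0, lands at row 5
Move 6: O drops in col 5, lands at row 4
Move 7: X drops in col 0, lands at row 4
Move 8: O drops in col 1, lands at row 4
Move 9: X drops in col 5, lands at row 3

Answer: .......
.......
.......
.....X.
XO...O.
XXO..OX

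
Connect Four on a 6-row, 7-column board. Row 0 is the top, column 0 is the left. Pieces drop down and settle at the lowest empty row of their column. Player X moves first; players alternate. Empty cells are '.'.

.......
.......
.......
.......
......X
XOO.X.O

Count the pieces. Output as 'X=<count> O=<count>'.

X=3 O=3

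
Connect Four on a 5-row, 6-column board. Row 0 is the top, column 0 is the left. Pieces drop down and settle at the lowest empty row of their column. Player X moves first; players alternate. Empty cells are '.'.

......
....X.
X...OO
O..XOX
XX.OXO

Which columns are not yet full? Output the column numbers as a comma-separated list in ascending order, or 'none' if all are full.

col 0: top cell = '.' → open
col 1: top cell = '.' → open
col 2: top cell = '.' → open
col 3: top cell = '.' → open
col 4: top cell = '.' → open
col 5: top cell = '.' → open

Answer: 0,1,2,3,4,5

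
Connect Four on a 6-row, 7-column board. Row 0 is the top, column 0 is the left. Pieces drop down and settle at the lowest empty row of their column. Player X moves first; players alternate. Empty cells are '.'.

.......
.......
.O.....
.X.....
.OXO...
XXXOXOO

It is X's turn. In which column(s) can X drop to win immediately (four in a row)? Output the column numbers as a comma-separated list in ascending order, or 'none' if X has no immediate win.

Answer: none

Derivation:
col 0: drop X → no win
col 1: drop X → no win
col 2: drop X → no win
col 3: drop X → no win
col 4: drop X → no win
col 5: drop X → no win
col 6: drop X → no win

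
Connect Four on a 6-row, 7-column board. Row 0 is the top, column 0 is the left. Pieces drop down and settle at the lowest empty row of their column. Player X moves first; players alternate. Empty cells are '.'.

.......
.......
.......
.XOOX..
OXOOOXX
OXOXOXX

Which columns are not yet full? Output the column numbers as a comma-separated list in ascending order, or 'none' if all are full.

Answer: 0,1,2,3,4,5,6

Derivation:
col 0: top cell = '.' → open
col 1: top cell = '.' → open
col 2: top cell = '.' → open
col 3: top cell = '.' → open
col 4: top cell = '.' → open
col 5: top cell = '.' → open
col 6: top cell = '.' → open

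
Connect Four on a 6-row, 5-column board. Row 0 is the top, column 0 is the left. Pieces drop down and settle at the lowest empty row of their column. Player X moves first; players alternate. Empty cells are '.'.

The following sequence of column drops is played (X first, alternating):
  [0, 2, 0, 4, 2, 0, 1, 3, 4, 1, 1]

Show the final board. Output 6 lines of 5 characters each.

Answer: .....
.....
.....
OX...
XOX.X
XXOOO

Derivation:
Move 1: X drops in col 0, lands at row 5
Move 2: O drops in col 2, lands at row 5
Move 3: X drops in col 0, lands at row 4
Move 4: O drops in col 4, lands at row 5
Move 5: X drops in col 2, lands at row 4
Move 6: O drops in col 0, lands at row 3
Move 7: X drops in col 1, lands at row 5
Move 8: O drops in col 3, lands at row 5
Move 9: X drops in col 4, lands at row 4
Move 10: O drops in col 1, lands at row 4
Move 11: X drops in col 1, lands at row 3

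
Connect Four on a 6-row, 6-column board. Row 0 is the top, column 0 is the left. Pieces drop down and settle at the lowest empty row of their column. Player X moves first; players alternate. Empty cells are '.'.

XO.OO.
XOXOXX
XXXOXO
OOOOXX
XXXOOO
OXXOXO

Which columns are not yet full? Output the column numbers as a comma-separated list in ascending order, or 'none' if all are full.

col 0: top cell = 'X' → FULL
col 1: top cell = 'O' → FULL
col 2: top cell = '.' → open
col 3: top cell = 'O' → FULL
col 4: top cell = 'O' → FULL
col 5: top cell = '.' → open

Answer: 2,5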